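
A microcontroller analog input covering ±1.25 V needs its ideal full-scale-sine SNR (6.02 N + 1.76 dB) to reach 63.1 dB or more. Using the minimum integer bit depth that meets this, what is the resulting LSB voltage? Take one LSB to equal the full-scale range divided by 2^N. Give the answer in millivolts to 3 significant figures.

Full-scale range = 1.25 V − (-1.25 V) = 2.5 V.
Required N = ⌈(63.1 − 1.76)/6.02⌉ = ⌈10.189⌉ = 11.
LSB = 2.5 V ÷ 2^11 = 2.5/2048 V = 1.22 mV.

1.22 mV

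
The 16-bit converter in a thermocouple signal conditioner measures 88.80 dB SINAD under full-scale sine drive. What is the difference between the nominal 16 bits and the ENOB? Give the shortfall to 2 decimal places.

1.54 bits

N_eff = (88.80 − 1.76)/6.02 = 14.4585 bits.
16 − 14.4585 = 1.54 bits below nominal.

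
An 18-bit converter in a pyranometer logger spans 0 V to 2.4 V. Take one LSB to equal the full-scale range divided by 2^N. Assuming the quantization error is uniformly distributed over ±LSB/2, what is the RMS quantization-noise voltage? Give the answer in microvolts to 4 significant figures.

Full-scale range = 2.4 V.
Step size = 2.4/262144 V = 9.15527 µV.
σ_q = LSB/√12 = 9.15527 µV/3.4641 = 2.643 µV.

2.643 µV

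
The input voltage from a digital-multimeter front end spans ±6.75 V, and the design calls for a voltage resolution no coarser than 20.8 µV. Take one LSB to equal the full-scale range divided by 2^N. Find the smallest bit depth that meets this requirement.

20 bits

Span: 6.75 V − (-6.75 V) = 13.5 V.
Need 2^N ≥ 13.5 V / 20.8 µV = 649000 → N_min = 20.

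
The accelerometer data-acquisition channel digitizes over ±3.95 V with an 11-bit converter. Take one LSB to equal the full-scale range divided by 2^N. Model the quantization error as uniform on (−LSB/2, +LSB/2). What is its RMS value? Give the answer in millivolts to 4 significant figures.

Full-scale range = 3.95 V − (-3.95 V) = 7.9 V.
One LSB is 7.9 V / 2048 = 3.85742 mV.
V_rms = LSB/√12 = 3.85742 mV / √12 = 1.114 mV.

1.114 mV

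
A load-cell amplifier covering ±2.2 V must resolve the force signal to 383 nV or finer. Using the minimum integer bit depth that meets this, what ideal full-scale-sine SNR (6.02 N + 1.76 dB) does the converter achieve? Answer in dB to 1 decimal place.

Span: 2.2 V − (-2.2 V) = 4.4 V.
Required number of levels: 4.4/383 nV = 1.1488e7; smallest N with 2^N ≥ that is 24.
6.02(24) + 1.76 = 146.24 dB.

146.2 dB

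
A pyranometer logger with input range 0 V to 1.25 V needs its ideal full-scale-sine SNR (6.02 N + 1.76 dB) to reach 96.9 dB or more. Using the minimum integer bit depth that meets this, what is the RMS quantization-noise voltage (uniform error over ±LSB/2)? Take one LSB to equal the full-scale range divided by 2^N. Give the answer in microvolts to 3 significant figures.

Full-scale range = 1.25 V.
6.02 N + 1.76 ≥ 96.9 gives N ≥ 15.804, so the minimum integer is 16.
Step size = 1.25/65536 V = 19.073 µV.
σ_q = LSB/√12 = 19.073 µV/3.4641 = 5.51 µV.

5.51 µV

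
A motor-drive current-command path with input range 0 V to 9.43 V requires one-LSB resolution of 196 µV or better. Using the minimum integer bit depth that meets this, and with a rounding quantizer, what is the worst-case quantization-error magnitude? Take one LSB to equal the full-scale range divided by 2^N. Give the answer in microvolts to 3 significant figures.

71.9 µV

Range is 9.43 V.
Required number of levels: 9.43/196 µV = 48112; smallest N with 2^N ≥ that is 16.
Step size = 9.43/65536 V = 143.89 µV.
|e|_max = LSB/2 = 71.9 µV.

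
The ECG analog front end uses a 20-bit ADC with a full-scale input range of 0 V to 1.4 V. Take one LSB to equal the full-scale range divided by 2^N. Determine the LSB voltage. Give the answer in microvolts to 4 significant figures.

1.335 µV

Span = 1.4 V.
There are 2^20 = 1048576 steps.
LSB = 1.4 V / 2^20 = 1.335 µV.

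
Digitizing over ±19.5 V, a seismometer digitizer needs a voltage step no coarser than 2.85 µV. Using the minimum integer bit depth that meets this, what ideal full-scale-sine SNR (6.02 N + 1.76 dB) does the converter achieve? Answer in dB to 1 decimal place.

Full-scale range = 19.5 V − (-19.5 V) = 39 V.
Levels needed ≥ 39/2.85 µV = 1.368e7. 2^24 = 16777216 suffices, so N_min = 24.
Ideal SNR at N = 24: 6.02·24 + 1.76 = 146.2 dB.

146.2 dB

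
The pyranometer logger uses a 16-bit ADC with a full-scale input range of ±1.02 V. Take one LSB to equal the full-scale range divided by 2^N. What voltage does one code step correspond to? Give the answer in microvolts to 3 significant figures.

31.1 µV

Span: 1.02 V − (-1.02 V) = 2.04 V.
Number of codes = 2^16 = 65536.
LSB = 2.04 V ÷ 2^16 = 2.04/65536 V = 31.1 µV.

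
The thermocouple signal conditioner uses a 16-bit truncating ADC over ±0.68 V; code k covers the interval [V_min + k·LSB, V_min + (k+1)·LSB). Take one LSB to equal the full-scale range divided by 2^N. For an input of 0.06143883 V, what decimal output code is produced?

Range = 0.68 − (-0.68) = 1.36 V. LSB = 1.36 V / 2^16 ≈ 20.75 µV.
(V_in − V_min) × 2^16/range = (0.06143883 − (-0.68)) × 65536/1.36 = 35728.629.
Floor → code = 35728.

35728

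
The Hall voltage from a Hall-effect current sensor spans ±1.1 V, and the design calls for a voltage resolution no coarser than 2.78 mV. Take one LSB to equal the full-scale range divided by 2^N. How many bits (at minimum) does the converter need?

10 bits

Span: 1.1 V − (-1.1 V) = 2.2 V.
Levels needed ≥ 2.2/2.78 mV = 791.4. 2^10 = 1024 suffices, so N_min = 10.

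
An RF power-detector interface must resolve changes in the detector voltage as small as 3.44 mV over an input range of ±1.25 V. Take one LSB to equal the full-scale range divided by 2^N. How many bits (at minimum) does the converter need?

The full-scale span is 1.25 − (-1.25) = 2.5 V.
Need 2^N ≥ 2.5 V / 3.44 mV = 726.7 → N_min = 10.

10 bits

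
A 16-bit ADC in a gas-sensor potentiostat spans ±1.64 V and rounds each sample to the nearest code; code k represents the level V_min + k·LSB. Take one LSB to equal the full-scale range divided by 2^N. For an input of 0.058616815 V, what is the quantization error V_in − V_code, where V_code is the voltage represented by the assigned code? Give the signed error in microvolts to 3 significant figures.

+9.64 µV

Full-scale range = 1.64 V − (-1.64 V) = 3.28 V. LSB = 3.28 V / 2^16 ≈ 50.05 µV.
(V_in − V_min)/LSB = (0.058616815 − (-1.64)) × 65536/3.28 = 33939.1926 → nearest code k = 33939.
V_code = V_min + k × range/2^16 = -1.64 + 33939 × 3.28/65536 = 0.058607177734 V.
Error = V_in − V_code = 0.058616815 − (0.058607177734) = +9.64 µV.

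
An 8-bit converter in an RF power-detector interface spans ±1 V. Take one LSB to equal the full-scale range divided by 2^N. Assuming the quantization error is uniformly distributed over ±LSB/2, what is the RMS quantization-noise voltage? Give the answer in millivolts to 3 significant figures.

Span: 1 V − (-1 V) = 2 V.
One LSB is 2 V / 256 = 7.8125 mV.
σ_q = LSB/√12 = 7.8125 mV/3.4641 = 2.26 mV.

2.26 mV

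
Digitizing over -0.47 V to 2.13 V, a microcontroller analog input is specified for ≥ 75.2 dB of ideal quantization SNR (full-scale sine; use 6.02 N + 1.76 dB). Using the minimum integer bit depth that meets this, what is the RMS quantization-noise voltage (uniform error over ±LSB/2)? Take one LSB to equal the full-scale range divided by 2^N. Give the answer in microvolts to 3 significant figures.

Range = 2.13 − (-0.47) = 2.6 V.
Required N = ⌈(75.2 − 1.76)/6.02⌉ = ⌈12.199⌉ = 13.
Step size = 2.6/8192 V = 317.38 µV.
V_rms = LSB/√12 = 91.6 µV.

91.6 µV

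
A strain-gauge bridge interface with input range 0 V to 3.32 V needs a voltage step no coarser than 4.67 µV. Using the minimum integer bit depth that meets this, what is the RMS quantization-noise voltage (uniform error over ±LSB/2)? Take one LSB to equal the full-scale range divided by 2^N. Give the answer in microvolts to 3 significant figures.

0.914 µV

Full-scale range = 3.32 V.
Need 2^N ≥ 3.32 V / 4.67 µV = 710900 → N_min = 20.
LSB = 3.32 V / 2^20 = 3.1662 µV.
RMS noise = LSB/√12 = 0.914 µV.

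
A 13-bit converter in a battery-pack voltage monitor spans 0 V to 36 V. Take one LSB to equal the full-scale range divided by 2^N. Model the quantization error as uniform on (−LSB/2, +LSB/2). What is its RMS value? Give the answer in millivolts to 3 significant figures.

V_FS = 36 V.
LSB = 36 V / 2^13 = 4.3945 mV.
σ_q = LSB/√12 = 4.3945 mV/3.4641 = 1.27 mV.

1.27 mV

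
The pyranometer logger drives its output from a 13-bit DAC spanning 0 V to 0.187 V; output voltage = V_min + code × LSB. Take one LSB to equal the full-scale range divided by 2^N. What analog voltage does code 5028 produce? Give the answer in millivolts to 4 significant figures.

114.8 mV

Full-scale range = 0.187 V. LSB = 0.187 V / 2^13.
V_out = V_min + code × LSB = 0 V + 5028 × 0.187 V / 8192
      = 0 V + 0.114775 V = 0.114775 V.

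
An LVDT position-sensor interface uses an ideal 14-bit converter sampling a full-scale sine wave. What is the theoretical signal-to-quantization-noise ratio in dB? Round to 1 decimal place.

6.02(14) + 1.76 = 84.28 + 1.76 = 86.04 dB.

86.0 dB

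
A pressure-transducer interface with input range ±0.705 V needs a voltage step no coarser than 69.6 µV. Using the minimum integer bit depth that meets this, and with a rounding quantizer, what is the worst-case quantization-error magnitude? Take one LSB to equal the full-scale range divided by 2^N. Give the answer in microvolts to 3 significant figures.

21.5 µV

The full-scale span is 0.705 − (-0.705) = 1.41 V.
Need 2^N ≥ 1.41 V / 69.6 µV = 20260 → N_min = 15.
LSB = 1.41 V / 2^15 = 43.030 µV.
|e|_max = LSB/2 = 21.5 µV.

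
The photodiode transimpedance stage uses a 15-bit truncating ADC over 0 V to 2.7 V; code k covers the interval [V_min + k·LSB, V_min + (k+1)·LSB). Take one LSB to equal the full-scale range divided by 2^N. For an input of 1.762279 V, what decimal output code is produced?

21387

V_FS = 2.7 V. LSB = 2.7 V / 2^15 ≈ 82.40 µV.
V_in − V_min = 1.762279 − (0) = 1.762279 V.
Divide by LSB: 1.762279 × 32768/2.7 = 21387.5401.
Truncating gives code 21387.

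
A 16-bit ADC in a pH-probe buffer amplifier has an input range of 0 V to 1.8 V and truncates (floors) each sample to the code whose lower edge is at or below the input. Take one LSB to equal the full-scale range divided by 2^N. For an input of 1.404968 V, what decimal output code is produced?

51153

V_FS = 1.8 V. LSB = 1.8 V / 2^16 ≈ 27.47 µV.
code = ⌊(V_in − V_min)/LSB⌋ = ⌊(V_in − V_min) × 2^16 / range⌋
     = ⌊(1.404968 − (0)) × 65536 / 1.8⌋ = ⌊1.404968 × 65536/1.8⌋
     = ⌊51153.324⌋ = 51153.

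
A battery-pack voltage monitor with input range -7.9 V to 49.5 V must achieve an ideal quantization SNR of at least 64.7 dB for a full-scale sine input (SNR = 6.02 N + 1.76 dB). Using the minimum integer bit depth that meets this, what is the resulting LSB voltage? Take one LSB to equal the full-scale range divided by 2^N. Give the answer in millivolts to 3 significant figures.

28.0 mV

The full-scale span is 49.5 − (-7.9) = 57.4 V.
N ≥ (64.7 − 1.76)/6.02 = 10.455 → N_min = 11.
One LSB is 57.4 V / 2048 = 28.0 mV.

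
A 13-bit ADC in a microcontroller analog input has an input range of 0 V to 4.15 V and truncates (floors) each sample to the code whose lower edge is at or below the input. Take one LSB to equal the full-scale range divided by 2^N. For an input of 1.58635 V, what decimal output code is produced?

3131

Span = 4.15 V. LSB = 4.15 V / 2^13 ≈ 0.5066 mV.
V_in − V_min = 1.58635 − (0) = 1.58635 V.
Divide by LSB: 1.58635 × 8192/4.15 = 3131.4167.
Truncating gives code 3131.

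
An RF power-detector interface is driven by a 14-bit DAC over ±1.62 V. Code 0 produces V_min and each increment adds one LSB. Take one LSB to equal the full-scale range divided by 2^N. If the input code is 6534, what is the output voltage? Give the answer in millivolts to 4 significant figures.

-327.9 mV

Range = 1.62 − (-1.62) = 3.24 V. LSB = 3.24 V / 2^14.
Output = V_min + (6534/16384) × range = -1.62 + 0.398804 × 3.24 V
      = -1.62 + 1.29212 = -0.327876 V.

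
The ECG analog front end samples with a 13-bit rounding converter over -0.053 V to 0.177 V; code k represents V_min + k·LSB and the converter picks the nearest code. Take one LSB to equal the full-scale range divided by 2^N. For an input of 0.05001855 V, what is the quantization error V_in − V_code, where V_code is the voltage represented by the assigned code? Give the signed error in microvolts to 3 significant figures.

Range = 0.177 − (-0.053) = 0.23 V. LSB = 0.23 V / 2^13 ≈ 28.08 µV.
(0.05001855 − (-0.053)) / LSB = 0.10301855 × 8192/0.23 = 3669.2520. Nearest integer: k = 3669.
V_code = V_min + k × range/2^13 = -0.053 + 3669 × 0.23/8192 = 0.05001147461 V.
e = 0.05001855 − (0.05001147461) = +7.08 µV.

+7.08 µV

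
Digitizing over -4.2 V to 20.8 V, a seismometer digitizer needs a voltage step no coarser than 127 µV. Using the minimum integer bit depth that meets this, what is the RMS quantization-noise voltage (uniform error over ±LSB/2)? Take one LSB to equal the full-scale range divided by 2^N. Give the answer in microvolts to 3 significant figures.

27.5 µV

Range = 20.8 − (-4.2) = 25 V.
Levels needed ≥ 25/127 µV = 196900. 2^18 = 262144 suffices, so N_min = 18.
One LSB is 25 V / 262144 = 95.367 µV.
σ_q = LSB/√12 = 95.367 µV/3.4641 = 27.5 µV.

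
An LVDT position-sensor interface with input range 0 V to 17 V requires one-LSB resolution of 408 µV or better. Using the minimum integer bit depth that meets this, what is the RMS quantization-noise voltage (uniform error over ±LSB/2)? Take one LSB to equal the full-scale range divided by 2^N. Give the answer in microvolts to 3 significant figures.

Span = 17 V.
Levels needed ≥ 17/408 µV = 41670. 2^16 = 65536 suffices, so N_min = 16.
LSB = 17 V / 2^16 = 259.40 µV.
σ_q = LSB/√12 = 259.40 µV/3.4641 = 74.9 µV.

74.9 µV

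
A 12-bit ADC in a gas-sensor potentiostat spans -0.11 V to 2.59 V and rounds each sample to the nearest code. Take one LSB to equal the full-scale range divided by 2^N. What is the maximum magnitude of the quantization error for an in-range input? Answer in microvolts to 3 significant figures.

Full-scale range = 2.59 V − (-0.11 V) = 2.7 V.
Step size = 2.7/4096 V = 0.65918 mV.
|e|_max = LSB/2 = 330 µV.

330 µV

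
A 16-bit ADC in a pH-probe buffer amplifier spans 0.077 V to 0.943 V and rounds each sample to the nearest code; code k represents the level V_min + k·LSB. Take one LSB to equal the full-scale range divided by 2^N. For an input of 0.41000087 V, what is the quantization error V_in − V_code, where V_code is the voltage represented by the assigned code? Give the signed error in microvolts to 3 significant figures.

Full-scale range = 0.943 V − (0.077 V) = 0.866 V. LSB = 0.866 V / 2^16 ≈ 13.21 µV.
(0.41000087 − (0.077)) / LSB = 0.33300087 × 65536/0.866 = 25200.3984. Nearest integer: k = 25200.
V_code = 0.077 + (25200/65536) × 0.866 = 0.40999560547 V.
V_in − V_code = 0.41000087 − (0.40999560547) = +5.26 µV.

+5.26 µV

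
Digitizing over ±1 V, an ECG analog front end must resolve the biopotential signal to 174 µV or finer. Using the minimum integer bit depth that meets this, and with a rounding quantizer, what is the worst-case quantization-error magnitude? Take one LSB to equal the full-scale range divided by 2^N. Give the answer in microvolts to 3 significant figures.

Full-scale range = 1 V − (-1 V) = 2 V.
Levels needed ≥ 2/174 µV = 11490. 2^14 = 16384 suffices, so N_min = 14.
One LSB is 2 V / 16384 = 122.07 µV.
Half an LSB is 61.0 µV.

61.0 µV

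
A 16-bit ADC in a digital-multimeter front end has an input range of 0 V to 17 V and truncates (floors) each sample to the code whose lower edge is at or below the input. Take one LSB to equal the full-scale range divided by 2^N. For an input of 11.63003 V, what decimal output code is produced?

44834

Span = 17 V. LSB = 17 V / 2^16 ≈ 259.4 µV.
code = ⌊(V_in − V_min)/LSB⌋ = ⌊(V_in − V_min) × 2^16 / range⌋
     = ⌊(11.63003 − (0)) × 65536 / 17⌋ = ⌊11.63003 × 65536/17⌋
     = ⌊44834.450⌋ = 44834.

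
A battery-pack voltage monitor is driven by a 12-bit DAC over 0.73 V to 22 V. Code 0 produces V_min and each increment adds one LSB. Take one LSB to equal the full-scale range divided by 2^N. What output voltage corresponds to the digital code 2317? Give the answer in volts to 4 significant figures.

Range = 22 − (0.73) = 21.27 V. LSB = 21.27 V / 2^12.
V_out = V_min + code × LSB = 0.73 V + 2317 × 21.27 V / 4096
      = 0.73 + 12.0319 = 12.7619 V.

12.76 V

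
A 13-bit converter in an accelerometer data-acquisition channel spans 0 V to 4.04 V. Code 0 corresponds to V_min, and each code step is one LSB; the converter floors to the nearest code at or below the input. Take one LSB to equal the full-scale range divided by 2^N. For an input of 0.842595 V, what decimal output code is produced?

Span = 4.04 V. LSB = 4.04 V / 2^13 ≈ 493.2 µV.
V_in − V_min = 0.842595 − (0) = 0.842595 V.
Divide by LSB: 0.842595 × 8192/4.04 = 1708.5491.
Truncating gives code 1708.

1708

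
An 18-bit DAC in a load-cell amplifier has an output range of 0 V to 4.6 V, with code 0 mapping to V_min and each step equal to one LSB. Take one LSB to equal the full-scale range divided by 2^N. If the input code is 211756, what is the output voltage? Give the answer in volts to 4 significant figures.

3.716 V

Span = 4.6 V. LSB = 4.6 V / 2^18.
V_out = 0 + 211756 × (4.6/262144) V
      = 0 V + 3.71581 V = 3.71581 V.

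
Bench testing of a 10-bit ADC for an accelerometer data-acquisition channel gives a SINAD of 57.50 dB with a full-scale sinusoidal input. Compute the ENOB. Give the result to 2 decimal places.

9.26 bits

(57.50 − 1.76) / 6.02 = 55.74/6.02 = 9.2591 effective bits.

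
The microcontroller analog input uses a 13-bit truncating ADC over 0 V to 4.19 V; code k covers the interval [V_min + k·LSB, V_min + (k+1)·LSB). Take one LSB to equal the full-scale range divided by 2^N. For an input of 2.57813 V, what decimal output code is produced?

5040

V_FS = 4.19 V. LSB = 4.19 V / 2^13 ≈ 0.5115 mV.
V_in − V_min = 2.57813 − (0) = 2.57813 V.
Divide by LSB: 2.57813 × 8192/4.19 = 5040.5826.
Truncating gives code 5040.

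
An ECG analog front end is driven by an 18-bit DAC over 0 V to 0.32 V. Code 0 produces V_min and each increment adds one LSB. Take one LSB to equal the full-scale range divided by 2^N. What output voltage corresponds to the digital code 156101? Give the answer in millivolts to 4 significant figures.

V_FS = 0.32 V. LSB = 0.32 V / 2^18.
V_out = 0 + 156101 × (0.32/262144) V
      = 0 V + 0.190553 V = 0.190553 V.

190.6 mV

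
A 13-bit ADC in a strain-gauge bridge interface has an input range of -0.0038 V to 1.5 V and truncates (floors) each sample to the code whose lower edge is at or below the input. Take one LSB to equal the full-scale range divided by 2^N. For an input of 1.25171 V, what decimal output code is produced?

Full-scale range = 1.5 V − (-0.0038 V) = 1.5038 V. LSB = 1.5038 V / 2^13 ≈ 183.6 µV.
V_in − V_min = 1.25171 − (-0.0038) = 1.25551 V.
Divide by LSB: 1.25551 × 8192/1.5038 = 6839.4321.
Truncating gives code 6839.

6839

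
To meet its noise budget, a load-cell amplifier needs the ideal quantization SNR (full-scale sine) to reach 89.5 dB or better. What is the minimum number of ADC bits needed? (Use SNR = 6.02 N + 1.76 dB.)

Required N = ⌈(89.5 − 1.76)/6.02⌉ = ⌈14.575⌉ = 15.

15 bits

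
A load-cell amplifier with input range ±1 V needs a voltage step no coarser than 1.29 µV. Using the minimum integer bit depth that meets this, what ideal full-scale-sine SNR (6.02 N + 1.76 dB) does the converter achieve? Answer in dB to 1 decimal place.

Span: 1 V − (-1 V) = 2 V.
Required number of levels: 2/1.29 µV = 1.5504e6; smallest N with 2^N ≥ that is 21.
6.02(21) + 1.76 = 128.18 dB.

128.2 dB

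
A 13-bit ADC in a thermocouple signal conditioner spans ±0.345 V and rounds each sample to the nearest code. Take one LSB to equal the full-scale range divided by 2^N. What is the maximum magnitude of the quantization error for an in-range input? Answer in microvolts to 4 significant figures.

Full-scale range = 0.345 V − (-0.345 V) = 0.69 V.
One LSB is 0.69 V / 8192 = 84.2285 µV.
Worst-case error for round-to-nearest is half an LSB: 42.11 µV.

42.11 µV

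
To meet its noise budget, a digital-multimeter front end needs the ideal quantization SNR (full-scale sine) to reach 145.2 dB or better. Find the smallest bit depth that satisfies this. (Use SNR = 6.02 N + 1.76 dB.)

24 bits

Required N = ⌈(145.2 − 1.76)/6.02⌉ = ⌈23.827⌉ = 24.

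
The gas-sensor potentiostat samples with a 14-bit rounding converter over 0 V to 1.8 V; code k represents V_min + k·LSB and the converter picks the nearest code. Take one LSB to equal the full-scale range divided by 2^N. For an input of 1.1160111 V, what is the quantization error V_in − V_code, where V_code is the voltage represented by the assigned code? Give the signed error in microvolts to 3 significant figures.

+19.9 µV

V_FS = 1.8 V. LSB = 1.8 V / 2^14 ≈ 109.9 µV.
(1.1160111 − (0)) / LSB = 1.1160111 × 16384/1.8 = 10158.1810. Nearest integer: k = 10158.
Reconstructed level: 0 + 10158 × 1.8/16384 V = 1.1159912109 V.
V_in − V_code = 1.1160111 − (1.1159912109) = +19.9 µV.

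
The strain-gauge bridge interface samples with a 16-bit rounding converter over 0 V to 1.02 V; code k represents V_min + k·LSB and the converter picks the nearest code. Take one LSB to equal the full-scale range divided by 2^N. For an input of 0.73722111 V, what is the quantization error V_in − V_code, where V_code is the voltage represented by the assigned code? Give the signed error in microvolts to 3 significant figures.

+2.79 µV

V_FS = 1.02 V. LSB = 1.02 V / 2^16 ≈ 15.56 µV.
(0.73722111 − (0)) / LSB = 0.73722111 × 65536/1.02 = 47367.1791. Nearest integer: k = 47367.
V_code = V_min + k × range/2^16 = 0 + 47367 × 1.02/65536 = 0.73721832275 V.
e = 0.73722111 − (0.73721832275) = +2.79 µV.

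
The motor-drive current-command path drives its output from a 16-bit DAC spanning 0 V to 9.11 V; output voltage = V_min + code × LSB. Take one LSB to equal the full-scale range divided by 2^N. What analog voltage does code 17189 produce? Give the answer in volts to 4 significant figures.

Full-scale range = 9.11 V. LSB = 9.11 V / 2^16.
Output = V_min + (17189/65536) × range = 0 + 0.262283 × 9.11 V
      = 0 V + 2.38940 V = 2.38940 V.

2.389 V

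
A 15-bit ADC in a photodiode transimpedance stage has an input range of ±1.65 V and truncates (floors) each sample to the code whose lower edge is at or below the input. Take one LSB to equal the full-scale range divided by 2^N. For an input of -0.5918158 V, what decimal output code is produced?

10507

Span: 1.65 V − (-1.65 V) = 3.3 V. LSB = 3.3 V / 2^15 ≈ 100.7 µV.
code = ⌊(V_in − V_min)/LSB⌋ = ⌊(V_in − V_min) × 2^15 / range⌋
     = ⌊(-0.5918158 − (-1.65)) × 32768 / 3.3⌋ = ⌊1.0581842 × 32768/3.3⌋
     = ⌊10507.448⌋ = 10507.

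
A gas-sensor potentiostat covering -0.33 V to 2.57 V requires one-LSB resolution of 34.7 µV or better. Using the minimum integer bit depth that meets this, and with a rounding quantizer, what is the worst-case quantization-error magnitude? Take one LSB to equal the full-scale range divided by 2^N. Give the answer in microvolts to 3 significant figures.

11.1 µV

Full-scale range = 2.57 V − (-0.33 V) = 2.9 V.
Required number of levels: 2.9/34.7 µV = 83573; smallest N with 2^N ≥ that is 17.
Step size = 2.9/131072 V = 22.125 µV.
Max error for round-to-nearest is LSB/2 = 11.1 µV.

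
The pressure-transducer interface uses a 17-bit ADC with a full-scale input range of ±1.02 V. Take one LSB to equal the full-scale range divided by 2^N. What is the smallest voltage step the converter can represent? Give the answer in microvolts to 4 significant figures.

15.56 µV

Range = 1.02 − (-1.02) = 2.04 V.
Number of codes = 2^17 = 131072.
LSB = 2.04 V / 2^17 = 15.56 µV.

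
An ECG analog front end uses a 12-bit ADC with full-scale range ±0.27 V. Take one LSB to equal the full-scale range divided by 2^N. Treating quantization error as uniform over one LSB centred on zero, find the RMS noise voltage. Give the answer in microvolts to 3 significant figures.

38.1 µV

Span: 0.27 V − (-0.27 V) = 0.54 V.
Step size = 0.54/4096 V = 131.84 µV.
RMS of a uniform error over width LSB is LSB/√12 = 38.1 µV.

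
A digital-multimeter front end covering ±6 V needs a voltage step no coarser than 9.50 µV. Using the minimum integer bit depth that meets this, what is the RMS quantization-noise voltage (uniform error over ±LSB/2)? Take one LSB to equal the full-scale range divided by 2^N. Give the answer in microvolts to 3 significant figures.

1.65 µV

Range = 6 − (-6) = 12 V.
Need 2^N ≥ 12 V / 9.50 µV = 1.263e6 → N_min = 21.
Step size = 12/2097152 V = 5.7220 µV.
RMS noise = LSB/√12 = 1.65 µV.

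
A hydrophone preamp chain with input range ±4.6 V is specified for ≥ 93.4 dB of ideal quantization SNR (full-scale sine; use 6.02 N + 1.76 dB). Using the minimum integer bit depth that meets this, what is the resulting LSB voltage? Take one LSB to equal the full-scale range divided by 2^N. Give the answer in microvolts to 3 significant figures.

140 µV

Range = 4.6 − (-4.6) = 9.2 V.
N ≥ (93.4 − 1.76)/6.02 = 15.223 → N_min = 16.
LSB = 9.2 V / 2^16 = 140 µV.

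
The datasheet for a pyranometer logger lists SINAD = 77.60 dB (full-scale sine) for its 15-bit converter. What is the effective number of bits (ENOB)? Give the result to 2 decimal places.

Inverting SNR = 6.02 N + 1.76: N_eff = (77.60 − 1.76)/6.02 = 12.5980.

12.60 bits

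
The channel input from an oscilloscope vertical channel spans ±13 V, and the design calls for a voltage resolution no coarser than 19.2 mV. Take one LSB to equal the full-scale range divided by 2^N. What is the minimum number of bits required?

11 bits

Full-scale range = 13 V − (-13 V) = 26 V.
Required number of levels: 26/19.2 mV = 1354.2; smallest N with 2^N ≥ that is 11.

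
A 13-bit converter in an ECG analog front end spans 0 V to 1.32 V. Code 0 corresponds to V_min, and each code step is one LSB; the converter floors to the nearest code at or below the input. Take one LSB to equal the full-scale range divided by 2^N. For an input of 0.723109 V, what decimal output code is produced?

Span = 1.32 V. LSB = 1.32 V / 2^13 ≈ 161.1 µV.
(V_in − V_min) × 2^13/range = (0.723109 − (0)) × 8192/1.32 = 4487.658.
Floor → code = 4487.

4487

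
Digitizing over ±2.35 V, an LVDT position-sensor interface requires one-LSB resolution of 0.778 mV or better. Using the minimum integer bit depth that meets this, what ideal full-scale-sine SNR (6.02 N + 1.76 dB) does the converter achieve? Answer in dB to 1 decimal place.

Range = 2.35 − (-2.35) = 4.7 V.
Need 2^N ≥ 4.7 V / 0.778 mV = 6041 → N_min = 13.
Ideal SNR at N = 13: 6.02·13 + 1.76 = 80.0 dB.

80.0 dB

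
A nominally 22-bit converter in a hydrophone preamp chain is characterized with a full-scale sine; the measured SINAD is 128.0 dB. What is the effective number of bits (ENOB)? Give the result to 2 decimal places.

ENOB = (128.0 − 1.76)/6.02 = 20.9701 bits.

20.97 bits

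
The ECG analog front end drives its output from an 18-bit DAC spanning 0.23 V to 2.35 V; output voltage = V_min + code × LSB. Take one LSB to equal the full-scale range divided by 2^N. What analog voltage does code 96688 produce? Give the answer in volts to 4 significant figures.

Range = 2.35 − (0.23) = 2.12 V. LSB = 2.12 V / 2^18.
Output = V_min + (96688/262144) × range = 0.23 + 0.368835 × 2.12 V
      = 0.23 + 0.781931 = 1.01193 V.

1.012 V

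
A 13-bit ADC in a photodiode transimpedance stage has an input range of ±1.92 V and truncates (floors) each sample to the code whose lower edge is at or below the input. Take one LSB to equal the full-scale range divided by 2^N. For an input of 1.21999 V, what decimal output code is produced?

The full-scale span is 1.92 − (-1.92) = 3.84 V. LSB = 3.84 V / 2^13 ≈ 468.8 µV.
code = ⌊(V_in − V_min)/LSB⌋ = ⌊(V_in − V_min) × 2^13 / range⌋
     = ⌊(1.21999 − (-1.92)) × 8192 / 3.84⌋ = ⌊3.13999 × 8192/3.84⌋
     = ⌊6698.645⌋ = 6698.

6698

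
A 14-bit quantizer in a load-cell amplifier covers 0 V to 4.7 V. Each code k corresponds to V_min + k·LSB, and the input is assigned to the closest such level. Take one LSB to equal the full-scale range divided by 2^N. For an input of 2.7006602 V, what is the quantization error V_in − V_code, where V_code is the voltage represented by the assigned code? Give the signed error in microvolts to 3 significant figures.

+111 µV

Span = 4.7 V. LSB = 4.7 V / 2^14 ≈ 286.9 µV.
Position in LSBs: (2.7006602 − (0)) × 16384/4.7 = 9414.3865; rounding gives k = 9414.
V_code = 0 + (9414/16384) × 4.7 = 2.7005493164 V.
Error = V_in − V_code = 2.7006602 − (2.7005493164) = +111 µV.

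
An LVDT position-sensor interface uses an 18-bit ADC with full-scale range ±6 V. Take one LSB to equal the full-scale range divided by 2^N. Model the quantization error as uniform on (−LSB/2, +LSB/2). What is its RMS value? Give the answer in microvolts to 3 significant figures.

Span: 6 V − (-6 V) = 12 V.
Step size = 12/262144 V = 45.776 µV.
For a uniform distribution on [−LSB/2, +LSB/2], V_rms = LSB/√12 = 45.776 µV/3.4641 = 13.2 µV.

13.2 µV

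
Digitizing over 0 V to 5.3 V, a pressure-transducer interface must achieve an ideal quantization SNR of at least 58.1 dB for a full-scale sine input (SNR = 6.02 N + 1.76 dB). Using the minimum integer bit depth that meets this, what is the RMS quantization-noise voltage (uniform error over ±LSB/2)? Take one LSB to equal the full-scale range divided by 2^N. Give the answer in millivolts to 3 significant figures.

Full-scale range = 5.3 V.
Solving 6.02 N ≥ 58.1 − 1.76: N ≥ 9.359. Round up → N = 10.
LSB = 5.3 V ÷ 2^10 = 5.3/1024 V = 5.1758 mV.
RMS noise = LSB/√12 = 1.49 mV.

1.49 mV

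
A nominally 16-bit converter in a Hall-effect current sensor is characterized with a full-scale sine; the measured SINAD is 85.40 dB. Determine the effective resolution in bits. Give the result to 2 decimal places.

ENOB = (85.40 − 1.76)/6.02 = 13.8937 bits.

13.89 bits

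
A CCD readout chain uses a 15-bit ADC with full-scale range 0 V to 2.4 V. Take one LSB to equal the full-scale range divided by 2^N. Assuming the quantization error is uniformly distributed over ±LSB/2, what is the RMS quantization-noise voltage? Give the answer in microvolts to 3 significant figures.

21.1 µV

Range is 2.4 V.
LSB = 2.4 V ÷ 2^15 = 2.4/32768 V = 73.242 µV.
For a uniform distribution on [−LSB/2, +LSB/2], V_rms = LSB/√12 = 73.242 µV/3.4641 = 21.1 µV.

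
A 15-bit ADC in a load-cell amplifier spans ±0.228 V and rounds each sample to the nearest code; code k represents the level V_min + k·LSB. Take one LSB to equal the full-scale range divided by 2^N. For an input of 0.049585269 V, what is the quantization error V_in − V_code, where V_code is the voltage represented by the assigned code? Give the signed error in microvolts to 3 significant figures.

Span: 0.228 V − (-0.228 V) = 0.456 V. LSB = 0.456 V / 2^15 ≈ 13.92 µV.
(V_in − V_min)/LSB = (0.049585269 − (-0.228)) × 32768/0.456 = 19947.1800 → nearest code k = 19947.
Reconstructed level: -0.228 + 19947 × 0.456/32768 V = 0.049582763672 V.
e = 0.049585269 − (0.049582763672) = +2.51 µV.

+2.51 µV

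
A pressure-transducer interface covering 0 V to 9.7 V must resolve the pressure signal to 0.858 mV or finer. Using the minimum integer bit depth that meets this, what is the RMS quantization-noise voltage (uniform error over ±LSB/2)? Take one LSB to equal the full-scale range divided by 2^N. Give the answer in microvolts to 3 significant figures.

Full-scale range = 9.7 V.
Levels needed ≥ 9.7/0.858 mV = 11310. 2^14 = 16384 suffices, so N_min = 14.
Step size = 9.7/16384 V = 0.59204 mV.
σ_q = LSB/√12 = 0.59204 mV/3.4641 = 171 µV.

171 µV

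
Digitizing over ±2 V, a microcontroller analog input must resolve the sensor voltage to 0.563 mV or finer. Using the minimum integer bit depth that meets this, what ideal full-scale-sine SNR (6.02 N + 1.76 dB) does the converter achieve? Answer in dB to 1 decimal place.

Range = 2 − (-2) = 4 V.
Need 2^N ≥ 4 V / 0.563 mV = 7105 → N_min = 13.
Ideal SNR at N = 13: 6.02·13 + 1.76 = 80.0 dB.

80.0 dB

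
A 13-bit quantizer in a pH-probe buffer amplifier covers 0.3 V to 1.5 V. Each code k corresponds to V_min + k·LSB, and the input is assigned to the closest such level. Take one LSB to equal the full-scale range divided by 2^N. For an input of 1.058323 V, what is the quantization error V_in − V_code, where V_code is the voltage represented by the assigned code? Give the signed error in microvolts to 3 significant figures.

The full-scale span is 1.5 − (0.3) = 1.2 V. LSB = 1.2 V / 2^13 ≈ 146.5 µV.
Position in LSBs: (1.058323 − (0.3)) × 8192/1.2 = 5176.8183; rounding gives k = 5177.
Reconstructed level: 0.3 + 5177 × 1.2/8192 V = 1.058349609 V.
Error = V_in − V_code = 1.058323 − (1.058349609) = −26.6 µV.

−26.6 µV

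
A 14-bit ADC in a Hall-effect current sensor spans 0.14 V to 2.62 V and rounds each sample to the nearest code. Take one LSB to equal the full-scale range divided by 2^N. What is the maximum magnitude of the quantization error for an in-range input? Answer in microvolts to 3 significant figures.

75.7 µV

Full-scale range = 2.62 V − (0.14 V) = 2.48 V.
Step size = 2.48/16384 V = 151.37 µV.
A rounding quantizer has |error| ≤ LSB/2 = 75.7 µV.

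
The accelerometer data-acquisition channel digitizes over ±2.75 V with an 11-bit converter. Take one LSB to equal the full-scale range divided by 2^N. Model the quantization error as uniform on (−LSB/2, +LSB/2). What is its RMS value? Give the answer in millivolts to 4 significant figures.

0.7753 mV

Full-scale range = 2.75 V − (-2.75 V) = 5.5 V.
LSB = 5.5 V ÷ 2^11 = 5.5/2048 V = 2.68555 mV.
σ_q = LSB/√12 = 2.68555 mV/3.4641 = 0.7753 mV.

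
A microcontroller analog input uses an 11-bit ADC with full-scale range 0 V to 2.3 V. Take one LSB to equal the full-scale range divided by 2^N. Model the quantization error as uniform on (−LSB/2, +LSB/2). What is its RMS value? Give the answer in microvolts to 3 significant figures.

324 µV

Range is 2.3 V.
One LSB is 2.3 V / 2048 = 1.1230 mV.
σ_q = LSB/√12 = 1.1230 mV/3.4641 = 324 µV.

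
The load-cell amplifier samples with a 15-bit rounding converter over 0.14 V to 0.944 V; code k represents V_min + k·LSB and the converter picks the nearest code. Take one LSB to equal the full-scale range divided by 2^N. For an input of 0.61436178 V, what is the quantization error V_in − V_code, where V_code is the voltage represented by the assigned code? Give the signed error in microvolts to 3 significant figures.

+4.72 µV

Range = 0.944 − (0.14) = 0.804 V. LSB = 0.804 V / 2^15 ≈ 24.54 µV.
(0.61436178 − (0.14)) / LSB = 0.47436178 × 32768/0.804 = 19333.1925. Nearest integer: k = 19333.
V_code = 0.14 + (19333/32768) × 0.804 = 0.61435705566 V.
Error = V_in − V_code = 0.61436178 − (0.61435705566) = +4.72 µV.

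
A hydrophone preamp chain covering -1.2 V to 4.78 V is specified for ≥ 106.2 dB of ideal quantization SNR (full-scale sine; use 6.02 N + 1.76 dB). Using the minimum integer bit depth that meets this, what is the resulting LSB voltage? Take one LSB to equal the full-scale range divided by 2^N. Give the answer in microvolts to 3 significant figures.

Full-scale range = 4.78 V − (-1.2 V) = 5.98 V.
6.02 N + 1.76 ≥ 106.2 gives N ≥ 17.349, so the minimum integer is 18.
Step size = 5.98/262144 V = 22.8 µV.

22.8 µV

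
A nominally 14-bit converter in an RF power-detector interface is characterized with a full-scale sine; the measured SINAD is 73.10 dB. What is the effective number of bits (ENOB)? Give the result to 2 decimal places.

11.85 bits

Inverting SNR = 6.02 N + 1.76: N_eff = (73.10 − 1.76)/6.02 = 11.8505.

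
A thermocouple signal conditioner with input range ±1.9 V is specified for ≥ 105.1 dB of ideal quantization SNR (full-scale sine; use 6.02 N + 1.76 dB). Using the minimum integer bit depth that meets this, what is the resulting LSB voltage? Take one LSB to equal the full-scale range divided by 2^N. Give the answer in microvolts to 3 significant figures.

14.5 µV

Span: 1.9 V − (-1.9 V) = 3.8 V.
Required N = ⌈(105.1 − 1.76)/6.02⌉ = ⌈17.166⌉ = 18.
LSB = 3.8 V / 2^18 = 14.5 µV.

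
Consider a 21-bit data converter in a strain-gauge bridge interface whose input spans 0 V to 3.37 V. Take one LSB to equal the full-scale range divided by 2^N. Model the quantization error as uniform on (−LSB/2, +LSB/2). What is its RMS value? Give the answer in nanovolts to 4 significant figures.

463.9 nV

Span = 3.37 V.
Step size = 3.37/2097152 V = 1.60694 µV.
RMS of a uniform error over width LSB is LSB/√12 = 463.9 nV.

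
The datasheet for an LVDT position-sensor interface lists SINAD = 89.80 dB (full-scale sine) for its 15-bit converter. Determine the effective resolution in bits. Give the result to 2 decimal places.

14.62 bits

(89.80 − 1.76) / 6.02 = 88.04/6.02 = 14.6246 effective bits.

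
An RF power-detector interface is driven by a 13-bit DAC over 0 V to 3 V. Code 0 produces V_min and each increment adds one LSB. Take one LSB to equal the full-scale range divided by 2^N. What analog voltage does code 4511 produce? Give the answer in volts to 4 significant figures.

Full-scale range = 3 V. LSB = 3 V / 2^13.
V_out = V_min + code × LSB = 0 V + 4511 × 3 V / 8192
      = 0 V + 1.65198 V = 1.65198 V.

1.652 V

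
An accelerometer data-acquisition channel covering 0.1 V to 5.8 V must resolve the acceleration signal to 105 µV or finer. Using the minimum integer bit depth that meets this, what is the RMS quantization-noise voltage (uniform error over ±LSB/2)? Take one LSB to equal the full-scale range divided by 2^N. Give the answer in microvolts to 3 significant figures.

Span: 5.8 V − (0.1 V) = 5.7 V.
Need 2^N ≥ 5.7 V / 105 µV = 54290 → N_min = 16.
LSB = 5.7 V / 2^16 = 86.975 µV.
V_rms = LSB/√12 = 25.1 µV.

25.1 µV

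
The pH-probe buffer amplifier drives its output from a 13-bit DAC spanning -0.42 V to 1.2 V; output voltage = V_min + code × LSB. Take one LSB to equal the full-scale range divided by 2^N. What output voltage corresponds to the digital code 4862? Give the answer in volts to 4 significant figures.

Span: 1.2 V − (-0.42 V) = 1.62 V. LSB = 1.62 V / 2^13.
Output = V_min + (4862/8192) × range = -0.42 + 0.593506 × 1.62 V
      = -0.42 + 0.961479 = 0.541479 V.

0.5415 V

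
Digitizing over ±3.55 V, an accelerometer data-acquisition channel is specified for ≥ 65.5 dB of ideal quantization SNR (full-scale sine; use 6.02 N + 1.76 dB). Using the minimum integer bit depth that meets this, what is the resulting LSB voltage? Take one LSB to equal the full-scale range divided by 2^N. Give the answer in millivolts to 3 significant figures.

The full-scale span is 3.55 − (-3.55) = 7.1 V.
Required N = ⌈(65.5 − 1.76)/6.02⌉ = ⌈10.588⌉ = 11.
Step size = 7.1/2048 V = 3.47 mV.

3.47 mV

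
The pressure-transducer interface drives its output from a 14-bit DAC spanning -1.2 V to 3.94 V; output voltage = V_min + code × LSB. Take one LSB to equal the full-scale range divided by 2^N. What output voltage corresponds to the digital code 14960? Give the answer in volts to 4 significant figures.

The full-scale span is 3.94 − (-1.2) = 5.14 V. LSB = 5.14 V / 2^14.
V_out = V_min + code × LSB = -1.2 V + 14960 × 5.14 V / 16384
      = -1.2 V + 4.69326 V = 3.49326 V.

3.493 V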